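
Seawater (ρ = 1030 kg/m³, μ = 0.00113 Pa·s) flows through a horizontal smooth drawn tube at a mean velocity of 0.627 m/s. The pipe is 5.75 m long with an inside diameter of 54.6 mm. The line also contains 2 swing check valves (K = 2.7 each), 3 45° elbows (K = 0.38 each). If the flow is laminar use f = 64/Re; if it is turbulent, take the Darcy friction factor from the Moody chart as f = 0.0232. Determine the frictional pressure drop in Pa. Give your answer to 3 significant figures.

ΔP ≈ 1820 Pa

Reynolds number Re = ρVD/μ = 1030 · 0.627 · 0.0546 / 0.00113 = 3.12e+04.
Re > 4000 → turbulent; use the Moody-chart value f = 0.0232.
Total minor-loss coefficient ΣK = 2·2.7 + 3·0.38 = 6.54.
ΔP = [f·L/D + ΣK]·(ρV²/2) = [0.0232·5.75/0.0546 + 6.54]·(1030·0.627²/2) = [2.443 + 6.54]·202.5 = 1819 Pa.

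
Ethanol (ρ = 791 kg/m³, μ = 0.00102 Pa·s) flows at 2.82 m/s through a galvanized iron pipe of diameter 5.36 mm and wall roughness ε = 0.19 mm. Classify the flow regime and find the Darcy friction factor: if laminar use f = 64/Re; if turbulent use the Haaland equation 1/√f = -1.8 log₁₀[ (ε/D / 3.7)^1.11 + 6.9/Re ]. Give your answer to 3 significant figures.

Re = ρVD/μ = 791·2.82·0.00536/0.00102 = 1.172e+04.
Re > 4000 → turbulent. ε/D = 0.00019/0.00536 = 0.0354; Haaland: 1/√f = -1.8 log₁₀[0.00575 + 0.000589] = 3.957, so f = 0.06387.

f ≈ 0.0639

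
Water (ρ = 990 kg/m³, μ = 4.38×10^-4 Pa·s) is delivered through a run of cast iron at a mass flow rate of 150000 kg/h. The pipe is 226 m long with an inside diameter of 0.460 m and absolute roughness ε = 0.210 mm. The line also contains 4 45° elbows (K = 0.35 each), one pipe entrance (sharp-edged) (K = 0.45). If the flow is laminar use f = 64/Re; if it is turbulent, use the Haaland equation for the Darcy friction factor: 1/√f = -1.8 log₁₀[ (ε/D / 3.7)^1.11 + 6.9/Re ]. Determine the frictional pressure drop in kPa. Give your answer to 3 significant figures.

ΔP ≈ 0.339 kPa

ṁ = 150000 kg/h = 150000/3600 = 41.67 kg/s.
A = πD²/4 = π(0.46)²/4 = 0.1662 m²; mean velocity V = ṁ/(ρA) = 41.67/(990 · 0.1662) = 0.2532 m/s.
Reynolds number Re = ρVD/μ = 990 · 0.2532 · 0.46 / 0.000438 = 2.633e+05.
Re > 4000 → turbulent. Relative roughness ε/D = 0.00021/0.46 = 0.000457. Haaland: 1/√f = -1.8 log₁₀[(0.000457/3.7)^1.11 + 6.9/2.633e+05] = -1.8 log₁₀[4.58e-05 + 2.62e-05] = 7.456, so f = 0.01799.
Total minor-loss coefficient ΣK = 4·0.35 + 1·0.45 = 1.85.
ΔP = [f·L/D + ΣK]·(ρV²/2) = [0.01799·226/0.46 + 1.85]·(990·0.2532²/2) = [8.837 + 1.85]·31.75 = 339.3 Pa.
ΔP = 339.3 Pa = 0.339 kPa.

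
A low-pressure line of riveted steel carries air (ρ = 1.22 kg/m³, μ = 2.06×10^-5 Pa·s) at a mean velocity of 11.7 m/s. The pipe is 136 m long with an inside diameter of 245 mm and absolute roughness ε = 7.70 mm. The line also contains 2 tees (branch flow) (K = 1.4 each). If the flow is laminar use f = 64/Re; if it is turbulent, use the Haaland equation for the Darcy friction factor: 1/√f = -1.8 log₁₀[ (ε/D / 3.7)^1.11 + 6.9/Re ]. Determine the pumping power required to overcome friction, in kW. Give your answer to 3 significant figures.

P ≈ 1.63 kW

Reynolds number Re = ρVD/μ = 1.22 · 11.7 · 0.245 / 2.06e-05 = 1.698e+05.
Re > 4000 → turbulent. Relative roughness ε/D = 0.0077/0.245 = 0.0314. Haaland: 1/√f = -1.8 log₁₀[(0.0314/3.7)^1.11 + 6.9/1.698e+05] = -1.8 log₁₀[0.00503 + 4.06e-05] = 4.131, so f = 0.05859.
Total minor-loss coefficient ΣK = 2·1.4 = 2.8.
ΔP = [f·L/D + ΣK]·(ρV²/2) = [0.05859·136/0.245 + 2.8]·(1.22·11.7²/2) = [32.52 + 2.8]·83.5 = 2950 Pa.
Q = V·A = 11.7·0.04714 = 0.5516 m³/s.
Pumping power P = QΔP = 0.5516·2950 = 1627 W = 1.63 kW.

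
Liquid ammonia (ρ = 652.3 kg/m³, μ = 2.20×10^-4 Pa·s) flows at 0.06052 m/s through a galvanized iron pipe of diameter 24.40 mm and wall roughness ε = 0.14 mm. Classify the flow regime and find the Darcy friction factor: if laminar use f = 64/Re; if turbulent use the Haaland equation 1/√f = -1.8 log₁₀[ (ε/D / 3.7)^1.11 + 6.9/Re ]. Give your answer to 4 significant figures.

f ≈ 0.04458

Re = ρVD/μ = 652.3·0.06052·0.0244/0.00022 = 4378.
Re > 4000 → turbulent. ε/D = 0.00014/0.0244 = 0.00574; Haaland: 1/√f = -1.8 log₁₀[0.000761 + 0.00158] = 4.736, so f = 0.04458.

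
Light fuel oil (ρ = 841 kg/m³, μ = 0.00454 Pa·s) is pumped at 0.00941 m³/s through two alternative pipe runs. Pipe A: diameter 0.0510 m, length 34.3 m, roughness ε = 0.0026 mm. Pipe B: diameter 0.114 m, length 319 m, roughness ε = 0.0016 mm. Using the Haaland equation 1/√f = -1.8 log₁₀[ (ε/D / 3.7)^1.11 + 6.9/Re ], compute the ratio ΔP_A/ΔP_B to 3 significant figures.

Pipe A: V = Q/A = 0.00941/0.002043 = 4.606 m/s; Re = 4.352e+04; ε/D = 5.1e-05; Haaland → f = 0.0215; ΔP_A = f(L/D)(ρV²/2) = 1.29e+05 Pa.
Pipe B: V = Q/A = 0.00941/0.01021 = 0.9219 m/s; Re = 1.947e+04; ε/D = 1.4e-05; Haaland → f = 0.02594; ΔP_B = f(L/D)(ρV²/2) = 2.594e+04 Pa.
ΔP_A/ΔP_B = 1.29e+05/2.594e+04 = 4.97.

ΔP_A/ΔP_B ≈ 4.97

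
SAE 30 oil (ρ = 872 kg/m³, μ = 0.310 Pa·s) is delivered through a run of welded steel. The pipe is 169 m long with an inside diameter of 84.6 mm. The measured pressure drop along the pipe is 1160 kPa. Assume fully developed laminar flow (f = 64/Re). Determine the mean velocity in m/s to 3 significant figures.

V ≈ 4.95 m/s

For laminar flow, f = 64/Re with Re = ρVD/μ, so Darcy-Weisbach reduces to ΔP = 32μLV/D². Solving for V: V = ΔP·D²/(32μL) = 1.16e+06·(0.0846)²/(32·0.31·169) = 4.952 m/s.
Check: Re = ρVD/μ = 872·4.952·0.0846/0.31 = 1178 < 2300, so the laminar assumption holds.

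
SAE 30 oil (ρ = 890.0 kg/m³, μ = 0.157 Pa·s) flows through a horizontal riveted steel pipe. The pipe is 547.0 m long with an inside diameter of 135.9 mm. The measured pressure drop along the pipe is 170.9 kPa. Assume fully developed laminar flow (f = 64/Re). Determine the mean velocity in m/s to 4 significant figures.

V ≈ 1.149 m/s

For laminar flow, f = 64/Re with Re = ρVD/μ, so Darcy-Weisbach reduces to ΔP = 32μLV/D². Solving for V: V = ΔP·D²/(32μL) = 1.709e+05·(0.1359)²/(32·0.157·547) = 1.149 m/s.
Check: Re = ρVD/μ = 890·1.149·0.1359/0.157 = 884.8 < 2300, so the laminar assumption holds.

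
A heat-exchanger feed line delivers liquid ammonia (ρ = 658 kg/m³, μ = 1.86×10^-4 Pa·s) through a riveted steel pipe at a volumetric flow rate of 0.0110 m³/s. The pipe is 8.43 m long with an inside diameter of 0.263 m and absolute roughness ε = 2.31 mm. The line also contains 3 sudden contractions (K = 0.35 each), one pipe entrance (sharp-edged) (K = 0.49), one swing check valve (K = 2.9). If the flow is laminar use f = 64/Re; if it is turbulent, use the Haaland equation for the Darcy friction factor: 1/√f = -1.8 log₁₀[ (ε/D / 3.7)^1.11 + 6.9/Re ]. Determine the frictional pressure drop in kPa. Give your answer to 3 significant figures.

Cross-sectional area A = πD²/4 = π(0.263)²/4 = 0.05433 m²; mean velocity V = Q/A = 0.011/0.05433 = 0.2025 m/s.
Reynolds number Re = ρVD/μ = 658 · 0.2025 · 0.263 / 0.000186 = 1.884e+05.
Re > 4000 → turbulent. Relative roughness ε/D = 0.00231/0.263 = 0.00878. Haaland: 1/√f = -1.8 log₁₀[(0.00878/3.7)^1.11 + 6.9/1.884e+05] = -1.8 log₁₀[0.00122 + 3.66e-05] = 5.221, so f = 0.03669.
Total minor-loss coefficient ΣK = 3·0.35 + 1·0.49 + 1·2.9 = 4.44.
ΔP = [f·L/D + ΣK]·(ρV²/2) = [0.03669·8.43/0.263 + 4.44]·(658·0.2025²/2) = [1.176 + 4.44]·13.49 = 75.75 Pa.
ΔP = 75.75 Pa = 0.0758 kPa.

ΔP ≈ 0.0758 kPa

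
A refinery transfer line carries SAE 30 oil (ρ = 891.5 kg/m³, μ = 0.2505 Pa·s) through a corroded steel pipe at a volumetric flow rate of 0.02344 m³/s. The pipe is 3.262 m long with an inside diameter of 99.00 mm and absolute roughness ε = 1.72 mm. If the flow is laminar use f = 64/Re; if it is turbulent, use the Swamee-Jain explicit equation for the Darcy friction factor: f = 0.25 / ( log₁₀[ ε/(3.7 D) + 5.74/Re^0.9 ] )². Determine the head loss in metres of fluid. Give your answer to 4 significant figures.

h_f ≈ 0.9289 m

Cross-sectional area A = πD²/4 = π(0.099)²/4 = 0.007698 m²; mean velocity V = Q/A = 0.02344/0.007698 = 3.045 m/s.
Reynolds number Re = ρVD/μ = 891.5 · 3.045 · 0.099 / 0.251 = 1073.
Re < 2300 → laminar flow, so f = 64/Re = 64/1073 = 0.05965 (the turbulent correlation is not needed).
Darcy-Weisbach: ΔP = f(L/D)(ρV²/2) = 0.05965·(3.262/0.099)·(891.5·3.045²/2) = 0.05965·32.95·4133 = 8124 Pa.
Head loss h_f = ΔP/(ρg) = 8124/(891.5·9.81) = 0.9289 m.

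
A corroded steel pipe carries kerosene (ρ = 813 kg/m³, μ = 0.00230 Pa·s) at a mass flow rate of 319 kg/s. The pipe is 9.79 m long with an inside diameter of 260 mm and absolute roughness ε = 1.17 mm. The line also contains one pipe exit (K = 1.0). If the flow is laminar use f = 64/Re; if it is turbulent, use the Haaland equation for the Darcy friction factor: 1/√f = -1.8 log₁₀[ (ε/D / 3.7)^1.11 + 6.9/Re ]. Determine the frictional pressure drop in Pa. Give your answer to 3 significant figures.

ΔP ≈ 47000 Pa

A = πD²/4 = π(0.26)²/4 = 0.05309 m²; mean velocity V = ṁ/(ρA) = 319/(813 · 0.05309) = 7.39 m/s.
Reynolds number Re = ρVD/μ = 813 · 7.39 · 0.26 / 0.0023 = 6.792e+05.
Re > 4000 → turbulent. Relative roughness ε/D = 0.00117/0.26 = 0.0045. Haaland: 1/√f = -1.8 log₁₀[(0.0045/3.7)^1.11 + 6.9/6.792e+05] = -1.8 log₁₀[0.000581 + 1.02e-05] = 5.811, so f = 0.02962.
Total minor-loss coefficient ΣK = 1·1 = 1.
ΔP = [f·L/D + ΣK]·(ρV²/2) = [0.02962·9.79/0.26 + 1]·(813·7.39²/2) = [1.115 + 1]·2.22e+04 = 4.696e+04 Pa.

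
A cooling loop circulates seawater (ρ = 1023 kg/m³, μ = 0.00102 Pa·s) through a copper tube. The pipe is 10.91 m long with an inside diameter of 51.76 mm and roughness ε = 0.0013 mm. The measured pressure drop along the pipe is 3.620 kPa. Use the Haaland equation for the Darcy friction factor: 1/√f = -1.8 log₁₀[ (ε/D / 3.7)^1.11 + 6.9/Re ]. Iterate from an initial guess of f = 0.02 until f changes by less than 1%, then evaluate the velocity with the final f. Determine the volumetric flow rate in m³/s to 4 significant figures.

Q ≈ 0.002767 m³/s

Rearranging Darcy-Weisbach: V = √(2·ΔP·D/(f·L·ρ)). With ε/D = 1.3e-06/0.05176 = 2.51e-05, iterate starting from f = 0.02:
  f = 0.02 → V = √(2·3620·0.05176/(0.02·10.91·1023)) = 1.296 m/s; Re = ρVD/μ = 6.726e+04; f → 0.01947
  f = 0.01947 → V = 1.313 m/s; Re = 6.817e+04; f → 0.01942
Converged (Δf/f < 1%). With the final f = 0.01942: V = √(2·3620·0.05176/(0.01942·10.91·1023)) = 1.315 m/s.
Q = V·A = 1.315·(π/4·0.05176²) = 0.002767 m³/s = 0.002767 m³/s.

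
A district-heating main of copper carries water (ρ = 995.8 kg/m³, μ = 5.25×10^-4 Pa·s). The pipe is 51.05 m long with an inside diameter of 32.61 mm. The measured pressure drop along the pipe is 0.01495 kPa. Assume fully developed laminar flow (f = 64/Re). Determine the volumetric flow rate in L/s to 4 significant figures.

Q ≈ 0.01548 L/s

For laminar flow, f = 64/Re with Re = ρVD/μ, so Darcy-Weisbach reduces to ΔP = 32μLV/D². Solving for V: V = ΔP·D²/(32μL) = 14.95·(0.03261)²/(32·0.000525·51.05) = 0.01854 m/s.
Check: Re = ρVD/μ = 995.8·0.01854·0.03261/0.000525 = 1147 < 2300, so the laminar assumption holds.
Q = V·A = 0.01854·(π/4·0.03261²) = 1.548e-05 m³/s = 0.01548 L/s.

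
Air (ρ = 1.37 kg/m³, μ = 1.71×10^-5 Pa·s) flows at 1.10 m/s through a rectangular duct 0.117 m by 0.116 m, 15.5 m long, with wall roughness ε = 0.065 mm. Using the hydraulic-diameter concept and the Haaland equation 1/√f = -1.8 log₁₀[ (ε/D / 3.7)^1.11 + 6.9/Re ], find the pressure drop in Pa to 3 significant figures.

ΔP ≈ 3.46 Pa

Hydraulic diameter D_h = 4A/P = 4·(0.117·0.116)/(2·(0.117+0.116)) = 0.05429/0.466 = 0.1165 m.
Re = ρVD_h/μ = 1.37·1.1·0.1165/1.71e-05 = 1.027e+04.
ε/D_h = 6.5e-05/0.1165 = 0.000558; Haaland gives 1/√f = -1.8 log₁₀[5.73e-05+0.000672] = 5.647, so f = 0.03136.
ΔP = f(L/D_h)(ρV²/2) = 0.03136·15.5/0.1165·0.8289 = 3.459 Pa.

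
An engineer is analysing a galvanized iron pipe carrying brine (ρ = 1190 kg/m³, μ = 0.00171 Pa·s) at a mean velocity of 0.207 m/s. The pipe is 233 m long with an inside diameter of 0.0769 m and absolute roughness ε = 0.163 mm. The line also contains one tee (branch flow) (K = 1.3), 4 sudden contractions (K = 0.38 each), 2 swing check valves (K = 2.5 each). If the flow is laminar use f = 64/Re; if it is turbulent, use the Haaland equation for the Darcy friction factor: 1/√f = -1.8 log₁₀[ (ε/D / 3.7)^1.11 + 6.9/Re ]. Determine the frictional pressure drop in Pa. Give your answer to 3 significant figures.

ΔP ≈ 2750 Pa

Reynolds number Re = ρVD/μ = 1190 · 0.207 · 0.0769 / 0.00171 = 1.108e+04.
Re > 4000 → turbulent. Relative roughness ε/D = 0.000163/0.0769 = 0.00212. Haaland: 1/√f = -1.8 log₁₀[(0.00212/3.7)^1.11 + 6.9/1.108e+04] = -1.8 log₁₀[0.000252 + 0.000623] = 5.504, so f = 0.033.
Total minor-loss coefficient ΣK = 1·1.3 + 4·0.38 + 2·2.5 = 7.82.
ΔP = [f·L/D + ΣK]·(ρV²/2) = [0.033·233/0.0769 + 7.82]·(1190·0.207²/2) = [100 + 7.82]·25.5 = 2749 Pa.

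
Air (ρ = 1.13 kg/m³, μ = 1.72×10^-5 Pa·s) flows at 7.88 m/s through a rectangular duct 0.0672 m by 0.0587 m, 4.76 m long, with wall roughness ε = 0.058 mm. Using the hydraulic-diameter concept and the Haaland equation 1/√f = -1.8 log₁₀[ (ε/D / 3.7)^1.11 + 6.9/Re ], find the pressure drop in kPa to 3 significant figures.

Hydraulic diameter D_h = 4A/P = 4·(0.0672·0.0587)/(2·(0.0672+0.0587)) = 0.01578/0.2518 = 0.06266 m.
Re = ρVD_h/μ = 1.13·7.88·0.06266/1.72e-05 = 3.244e+04.
ε/D_h = 5.8e-05/0.06266 = 0.000926; Haaland gives 1/√f = -1.8 log₁₀[0.0001+0.000213] = 6.308, so f = 0.02513.
ΔP = f(L/D_h)(ρV²/2) = 0.02513·4.76/0.06266·35.08 = 66.98 Pa.
ΔP = 0.0670 kPa.

ΔP ≈ 0.0670 kPa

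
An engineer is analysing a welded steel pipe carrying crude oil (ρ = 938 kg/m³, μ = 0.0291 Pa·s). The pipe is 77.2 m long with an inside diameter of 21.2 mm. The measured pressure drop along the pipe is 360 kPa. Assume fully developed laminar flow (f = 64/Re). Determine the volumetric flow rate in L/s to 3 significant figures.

For laminar flow, f = 64/Re with Re = ρVD/μ, so Darcy-Weisbach reduces to ΔP = 32μLV/D². Solving for V: V = ΔP·D²/(32μL) = 3.6e+05·(0.0212)²/(32·0.0291·77.2) = 2.251 m/s.
Check: Re = ρVD/μ = 938·2.251·0.0212/0.0291 = 1538 < 2300, so the laminar assumption holds.
Q = V·A = 2.251·(π/4·0.0212²) = 0.0007945 m³/s = 0.794 L/s.

Q ≈ 0.794 L/s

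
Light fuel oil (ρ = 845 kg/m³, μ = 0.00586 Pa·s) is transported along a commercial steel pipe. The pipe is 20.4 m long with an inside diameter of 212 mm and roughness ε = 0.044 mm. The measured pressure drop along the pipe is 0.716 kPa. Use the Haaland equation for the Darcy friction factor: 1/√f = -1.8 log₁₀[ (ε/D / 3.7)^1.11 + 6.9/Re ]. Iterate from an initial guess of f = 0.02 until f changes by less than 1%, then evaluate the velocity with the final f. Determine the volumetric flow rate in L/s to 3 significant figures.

Q ≈ 29.9 L/s

Rearranging Darcy-Weisbach: V = √(2·ΔP·D/(f·L·ρ)). With ε/D = 4.4e-05/0.212 = 0.000208, iterate starting from f = 0.02:
  f = 0.02 → V = √(2·716·0.212/(0.02·20.4·845)) = 0.9384 m/s; Re = ρVD/μ = 2.869e+04; f → 0.02401
  f = 0.02401 → V = 0.8565 m/s; Re = 2.618e+04; f → 0.02451
  f = 0.02451 → V = 0.8477 m/s; Re = 2.591e+04; f → 0.02457
Converged (Δf/f < 1%). With the final f = 0.02457: V = √(2·716·0.212/(0.02457·20.4·845)) = 0.8467 m/s.
Q = V·A = 0.8467·(π/4·0.212²) = 0.02989 m³/s = 29.9 L/s.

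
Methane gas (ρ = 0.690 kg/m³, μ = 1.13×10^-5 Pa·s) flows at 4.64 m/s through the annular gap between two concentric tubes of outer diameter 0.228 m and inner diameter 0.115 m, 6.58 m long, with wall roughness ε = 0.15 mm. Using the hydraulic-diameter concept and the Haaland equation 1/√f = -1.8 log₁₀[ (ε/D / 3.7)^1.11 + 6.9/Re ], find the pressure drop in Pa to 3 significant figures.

Hydraulic diameter D_h = 4A/P = D_o - D_i = 0.228 - 0.115 = 0.113 m.
Re = ρVD_h/μ = 0.69·4.64·0.113/1.13e-05 = 3.202e+04.
ε/D_h = 0.00015/0.113 = 0.00133; Haaland gives 1/√f = -1.8 log₁₀[0.00015+0.000216] = 6.187, so f = 0.02612.
ΔP = f(L/D_h)(ρV²/2) = 0.02612·6.58/0.113·7.428 = 11.3 Pa.

ΔP ≈ 11.3 Pa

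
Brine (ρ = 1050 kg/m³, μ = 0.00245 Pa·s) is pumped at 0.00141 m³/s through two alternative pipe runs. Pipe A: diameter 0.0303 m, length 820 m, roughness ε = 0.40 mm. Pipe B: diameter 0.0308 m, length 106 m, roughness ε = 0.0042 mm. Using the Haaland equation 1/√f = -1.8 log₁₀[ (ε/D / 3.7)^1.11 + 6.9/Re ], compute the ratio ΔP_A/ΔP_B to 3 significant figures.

ΔP_A/ΔP_B ≈ 14.9

Pipe A: V = Q/A = 0.00141/0.0007211 = 1.955 m/s; Re = 2.539e+04; ε/D = 0.0132; Haaland → f = 0.04364; ΔP_A = f(L/D)(ρV²/2) = 2.371e+06 Pa.
Pipe B: V = Q/A = 0.00141/0.0007451 = 1.892 m/s; Re = 2.498e+04; ε/D = 0.000136; Haaland → f = 0.02462; ΔP_B = f(L/D)(ρV²/2) = 1.593e+05 Pa.
ΔP_A/ΔP_B = 2.371e+06/1.593e+05 = 14.9.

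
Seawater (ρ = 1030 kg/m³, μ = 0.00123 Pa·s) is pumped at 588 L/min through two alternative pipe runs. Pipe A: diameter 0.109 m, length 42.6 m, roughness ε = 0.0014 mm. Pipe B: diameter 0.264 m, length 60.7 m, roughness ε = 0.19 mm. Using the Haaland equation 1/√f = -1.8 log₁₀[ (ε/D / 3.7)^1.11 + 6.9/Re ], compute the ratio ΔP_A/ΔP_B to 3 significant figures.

Pipe A: V = Q/A = 0.0098/0.009331 = 1.05 m/s; Re = 9.586e+04; ε/D = 1.28e-05; Haaland → f = 0.01803; ΔP_A = f(L/D)(ρV²/2) = 4002 Pa.
Pipe B: V = Q/A = 0.0098/0.05474 = 0.179 m/s; Re = 3.958e+04; ε/D = 0.00072; Haaland → f = 0.0238; ΔP_B = f(L/D)(ρV²/2) = 90.31 Pa.
ΔP_A/ΔP_B = 4002/90.31 = 44.3.

ΔP_A/ΔP_B ≈ 44.3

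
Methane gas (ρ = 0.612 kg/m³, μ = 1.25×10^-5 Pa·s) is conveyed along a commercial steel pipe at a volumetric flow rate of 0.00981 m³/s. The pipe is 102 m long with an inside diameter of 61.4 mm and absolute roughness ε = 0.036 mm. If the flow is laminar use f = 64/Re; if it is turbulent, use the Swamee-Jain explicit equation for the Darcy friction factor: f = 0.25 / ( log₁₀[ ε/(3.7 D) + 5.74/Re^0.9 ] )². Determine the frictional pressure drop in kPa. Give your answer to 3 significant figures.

Cross-sectional area A = πD²/4 = π(0.0614)²/4 = 0.002961 m²; mean velocity V = Q/A = 0.00981/0.002961 = 3.313 m/s.
Reynolds number Re = ρVD/μ = 0.612 · 3.313 · 0.0614 / 1.25e-05 = 9960.
Re > 4000 → turbulent. Relative roughness ε/D = 3.6e-05/0.0614 = 0.000586. Swamee-Jain: f = 0.25/(log₁₀[0.000586/3.7 + 5.74/9960^0.9])² = 0.25/(log₁₀[0.000158 + 0.00145])² = 0.25/(-2.794)² = 0.03202.
Darcy-Weisbach: ΔP = f(L/D)(ρV²/2) = 0.03202·(102/0.0614)·(0.612·3.313²/2) = 0.03202·1661·3.359 = 178.7 Pa.
ΔP = 178.7 Pa = 0.179 kPa.

ΔP ≈ 0.179 kPa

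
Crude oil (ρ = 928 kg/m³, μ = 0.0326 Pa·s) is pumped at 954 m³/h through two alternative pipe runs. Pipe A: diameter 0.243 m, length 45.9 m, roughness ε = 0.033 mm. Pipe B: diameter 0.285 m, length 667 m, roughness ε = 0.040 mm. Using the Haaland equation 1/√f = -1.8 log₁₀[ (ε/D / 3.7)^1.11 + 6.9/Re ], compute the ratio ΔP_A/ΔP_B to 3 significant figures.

Pipe A: V = Q/A = 0.265/0.04638 = 5.714 m/s; Re = 3.953e+04; ε/D = 0.000136; Haaland → f = 0.02219; ΔP_A = f(L/D)(ρV²/2) = 6.351e+04 Pa.
Pipe B: V = Q/A = 0.265/0.06379 = 4.154 m/s; Re = 3.37e+04; ε/D = 0.00014; Haaland → f = 0.023; ΔP_B = f(L/D)(ρV²/2) = 4.31e+05 Pa.
ΔP_A/ΔP_B = 6.351e+04/4.31e+05 = 0.147.

ΔP_A/ΔP_B ≈ 0.147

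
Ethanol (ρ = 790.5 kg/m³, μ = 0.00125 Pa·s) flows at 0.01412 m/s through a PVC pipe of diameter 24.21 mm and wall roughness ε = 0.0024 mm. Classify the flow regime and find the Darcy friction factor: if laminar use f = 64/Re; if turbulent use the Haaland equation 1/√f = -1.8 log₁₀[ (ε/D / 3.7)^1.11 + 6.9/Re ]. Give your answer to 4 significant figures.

Re = ρVD/μ = 790.5·0.01412·0.02421/0.00125 = 216.2.
Re < 2300 → laminar, so f = 64/Re = 0.296 (roughness is irrelevant in laminar flow).

f ≈ 0.2960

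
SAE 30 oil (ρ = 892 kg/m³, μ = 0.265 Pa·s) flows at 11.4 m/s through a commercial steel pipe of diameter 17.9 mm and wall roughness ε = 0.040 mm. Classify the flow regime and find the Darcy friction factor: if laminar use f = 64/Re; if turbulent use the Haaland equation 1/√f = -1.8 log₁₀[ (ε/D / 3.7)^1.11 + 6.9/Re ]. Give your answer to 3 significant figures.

f ≈ 0.0932

Re = ρVD/μ = 892·11.4·0.0179/0.265 = 686.9.
Re < 2300 → laminar, so f = 64/Re = 0.09318 (roughness is irrelevant in laminar flow).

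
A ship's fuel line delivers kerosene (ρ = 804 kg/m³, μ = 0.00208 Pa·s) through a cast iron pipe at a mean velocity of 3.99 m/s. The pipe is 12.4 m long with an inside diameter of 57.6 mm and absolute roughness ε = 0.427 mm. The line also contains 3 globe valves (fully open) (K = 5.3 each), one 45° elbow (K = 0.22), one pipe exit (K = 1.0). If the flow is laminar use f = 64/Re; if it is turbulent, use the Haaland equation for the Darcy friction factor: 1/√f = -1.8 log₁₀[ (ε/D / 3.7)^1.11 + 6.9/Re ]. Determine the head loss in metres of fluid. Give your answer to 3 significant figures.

Reynolds number Re = ρVD/μ = 804 · 3.99 · 0.0576 / 0.00208 = 8.884e+04.
Re > 4000 → turbulent. Relative roughness ε/D = 0.000427/0.0576 = 0.00741. Haaland: 1/√f = -1.8 log₁₀[(0.00741/3.7)^1.11 + 6.9/8.884e+04] = -1.8 log₁₀[0.00101 + 7.77e-05] = 5.333, so f = 0.03516.
Total minor-loss coefficient ΣK = 3·5.3 + 1·0.22 + 1·1 = 17.1.
ΔP = [f·L/D + ΣK]·(ρV²/2) = [0.03516·12.4/0.0576 + 17.1]·(804·3.99²/2) = [7.569 + 17.1]·6400 = 1.58e+05 Pa.
Head loss h_f = ΔP/(ρg) = 1.58e+05/(804·9.81) = 20.0 m.

h_f ≈ 20.0 m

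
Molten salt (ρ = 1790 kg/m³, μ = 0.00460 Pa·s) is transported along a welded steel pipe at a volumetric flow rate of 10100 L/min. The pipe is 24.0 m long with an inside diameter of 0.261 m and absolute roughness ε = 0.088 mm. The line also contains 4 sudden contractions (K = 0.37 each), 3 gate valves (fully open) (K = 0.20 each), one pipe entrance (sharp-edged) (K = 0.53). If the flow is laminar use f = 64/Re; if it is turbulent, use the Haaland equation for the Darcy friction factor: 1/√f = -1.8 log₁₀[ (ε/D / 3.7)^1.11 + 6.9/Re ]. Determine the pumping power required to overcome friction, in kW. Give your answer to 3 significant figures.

Q = 10100 L/min = 10100/60000 = 0.1683 m³/s.
Cross-sectional area A = πD²/4 = π(0.261)²/4 = 0.0535 m²; mean velocity V = Q/A = 0.1683/0.0535 = 3.146 m/s.
Reynolds number Re = ρVD/μ = 1790 · 3.146 · 0.261 / 0.0046 = 3.195e+05.
Re > 4000 → turbulent. Relative roughness ε/D = 8.8e-05/0.261 = 0.000337. Haaland: 1/√f = -1.8 log₁₀[(0.000337/3.7)^1.11 + 6.9/3.195e+05] = -1.8 log₁₀[3.27e-05 + 2.16e-05] = 7.677, so f = 0.01697.
Total minor-loss coefficient ΣK = 4·0.37 + 3·0.2 + 1·0.53 = 2.61.
ΔP = [f·L/D + ΣK]·(ρV²/2) = [0.01697·24/0.261 + 2.61]·(1790·3.146²/2) = [1.56 + 2.61]·8860 = 3.695e+04 Pa.
Pumping power P = QΔP = 0.1683·3.695e+04 = 6220 W = 6.22 kW.

P ≈ 6.22 kW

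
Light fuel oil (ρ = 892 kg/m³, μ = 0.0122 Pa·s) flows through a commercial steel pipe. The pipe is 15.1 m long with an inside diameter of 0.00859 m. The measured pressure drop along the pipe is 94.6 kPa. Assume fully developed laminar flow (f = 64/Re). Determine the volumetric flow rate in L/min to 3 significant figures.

Q ≈ 4.12 L/min

For laminar flow, f = 64/Re with Re = ρVD/μ, so Darcy-Weisbach reduces to ΔP = 32μLV/D². Solving for V: V = ΔP·D²/(32μL) = 9.46e+04·(0.00859)²/(32·0.0122·15.1) = 1.184 m/s.
Check: Re = ρVD/μ = 892·1.184·0.00859/0.0122 = 743.7 < 2300, so the laminar assumption holds.
Q = V·A = 1.184·(π/4·0.00859²) = 6.862e-05 m³/s = 4.12 L/min.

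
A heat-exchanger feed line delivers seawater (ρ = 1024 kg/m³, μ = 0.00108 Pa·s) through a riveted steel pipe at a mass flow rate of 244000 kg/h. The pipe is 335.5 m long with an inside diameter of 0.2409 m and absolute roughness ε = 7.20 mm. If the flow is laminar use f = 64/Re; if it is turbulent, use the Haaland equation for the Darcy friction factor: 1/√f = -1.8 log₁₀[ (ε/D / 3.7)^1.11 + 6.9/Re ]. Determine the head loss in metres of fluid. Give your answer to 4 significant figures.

h_f ≈ 8.576 m

ṁ = 244000 kg/h = 244000/3600 = 67.78 kg/s.
A = πD²/4 = π(0.2409)²/4 = 0.04558 m²; mean velocity V = ṁ/(ρA) = 67.78/(1024 · 0.04558) = 1.452 m/s.
Reynolds number Re = ρVD/μ = 1024 · 1.452 · 0.2409 / 0.00108 = 3.317e+05.
Re > 4000 → turbulent. Relative roughness ε/D = 0.0072/0.2409 = 0.0299. Haaland: 1/√f = -1.8 log₁₀[(0.0299/3.7)^1.11 + 6.9/3.317e+05] = -1.8 log₁₀[0.00475 + 2.08e-05] = 4.178, so f = 0.05729.
Darcy-Weisbach: ΔP = f(L/D)(ρV²/2) = 0.05729·(335.5/0.2409)·(1024·1.452²/2) = 0.05729·1393·1080 = 8.615e+04 Pa.
Head loss h_f = ΔP/(ρg) = 8.615e+04/(1024·9.81) = 8.576 m.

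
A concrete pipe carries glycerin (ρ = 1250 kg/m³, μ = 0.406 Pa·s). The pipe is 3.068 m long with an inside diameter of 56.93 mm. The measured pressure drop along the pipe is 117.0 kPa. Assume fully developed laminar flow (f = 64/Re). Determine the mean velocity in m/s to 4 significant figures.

V ≈ 9.513 m/s

For laminar flow, f = 64/Re with Re = ρVD/μ, so Darcy-Weisbach reduces to ΔP = 32μLV/D². Solving for V: V = ΔP·D²/(32μL) = 1.17e+05·(0.05693)²/(32·0.406·3.068) = 9.513 m/s.
Check: Re = ρVD/μ = 1250·9.513·0.05693/0.406 = 1667 < 2300, so the laminar assumption holds.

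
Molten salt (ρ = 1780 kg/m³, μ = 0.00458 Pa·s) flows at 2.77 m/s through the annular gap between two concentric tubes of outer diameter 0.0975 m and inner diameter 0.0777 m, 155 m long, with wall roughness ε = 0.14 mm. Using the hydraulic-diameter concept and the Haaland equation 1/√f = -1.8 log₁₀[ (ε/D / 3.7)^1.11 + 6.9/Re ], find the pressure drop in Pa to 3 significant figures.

Hydraulic diameter D_h = 4A/P = D_o - D_i = 0.0975 - 0.0777 = 0.0198 m.
Re = ρVD_h/μ = 1780·2.77·0.0198/0.00458 = 2.132e+04.
ε/D_h = 0.00014/0.0198 = 0.00707; Haaland gives 1/√f = -1.8 log₁₀[0.00096+0.000324] = 5.205, so f = 0.03691.
ΔP = f(L/D_h)(ρV²/2) = 0.03691·155/0.0198·6829 = 1.973e+06 Pa.

ΔP ≈ 1.97×10^6 Pa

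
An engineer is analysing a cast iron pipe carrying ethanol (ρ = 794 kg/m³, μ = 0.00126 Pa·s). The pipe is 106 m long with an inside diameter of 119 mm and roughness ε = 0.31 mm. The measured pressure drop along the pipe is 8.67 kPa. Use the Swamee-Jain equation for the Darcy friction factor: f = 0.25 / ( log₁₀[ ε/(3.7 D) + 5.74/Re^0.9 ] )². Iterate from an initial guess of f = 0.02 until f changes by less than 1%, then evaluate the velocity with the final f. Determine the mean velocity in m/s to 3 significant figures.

V ≈ 0.946 m/s

Rearranging Darcy-Weisbach: V = √(2·ΔP·D/(f·L·ρ)). With ε/D = 0.00031/0.119 = 0.00261, iterate starting from f = 0.02:
  f = 0.02 → V = √(2·8670·0.119/(0.02·106·794)) = 1.107 m/s; Re = ρVD/μ = 8.303e+04; f → 0.02711
  f = 0.02711 → V = 0.951 m/s; Re = 7.132e+04; f → 0.02737
Converged (Δf/f < 1%). With the final f = 0.02737: V = √(2·8670·0.119/(0.02737·106·794)) = 0.9464 m/s.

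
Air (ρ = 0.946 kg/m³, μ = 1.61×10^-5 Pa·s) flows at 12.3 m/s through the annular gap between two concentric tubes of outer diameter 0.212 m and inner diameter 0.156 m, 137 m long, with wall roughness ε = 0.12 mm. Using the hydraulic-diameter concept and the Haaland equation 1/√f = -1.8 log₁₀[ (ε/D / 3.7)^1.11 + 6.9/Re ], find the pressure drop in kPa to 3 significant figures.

ΔP ≈ 4.75 kPa

Hydraulic diameter D_h = 4A/P = D_o - D_i = 0.212 - 0.156 = 0.056 m.
Re = ρVD_h/μ = 0.946·12.3·0.056/1.61e-05 = 4.047e+04.
ε/D_h = 0.00012/0.056 = 0.00214; Haaland gives 1/√f = -1.8 log₁₀[0.000255+0.00017] = 6.068, so f = 0.02716.
ΔP = f(L/D_h)(ρV²/2) = 0.02716·137/0.056·71.56 = 4755 Pa.
ΔP = 4.75 kPa.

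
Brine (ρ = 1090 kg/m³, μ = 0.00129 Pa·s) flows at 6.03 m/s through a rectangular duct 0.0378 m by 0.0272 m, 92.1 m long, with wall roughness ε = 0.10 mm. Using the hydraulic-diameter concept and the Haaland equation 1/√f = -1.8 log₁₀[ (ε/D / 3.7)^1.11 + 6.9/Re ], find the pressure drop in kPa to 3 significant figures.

ΔP ≈ 1580 kPa

Hydraulic diameter D_h = 4A/P = 4·(0.0378·0.0272)/(2·(0.0378+0.0272)) = 0.004113/0.13 = 0.03164 m.
Re = ρVD_h/μ = 1090·6.03·0.03164/0.00129 = 1.612e+05.
ε/D_h = 0.0001/0.03164 = 0.00316; Haaland gives 1/√f = -1.8 log₁₀[0.000393+4.28e-05] = 6.05, so f = 0.02732.
ΔP = f(L/D_h)(ρV²/2) = 0.02732·92.1/0.03164·1.982e+04 = 1.576e+06 Pa.
ΔP = 1580 kPa.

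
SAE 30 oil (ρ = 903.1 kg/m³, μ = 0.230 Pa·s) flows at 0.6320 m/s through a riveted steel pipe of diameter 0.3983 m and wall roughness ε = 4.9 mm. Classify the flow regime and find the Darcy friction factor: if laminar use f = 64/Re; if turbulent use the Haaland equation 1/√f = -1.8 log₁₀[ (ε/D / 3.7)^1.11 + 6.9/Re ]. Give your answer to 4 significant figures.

f ≈ 0.06475

Re = ρVD/μ = 903.1·0.632·0.3983/0.23 = 988.4.
Re < 2300 → laminar, so f = 64/Re = 0.06475 (roughness is irrelevant in laminar flow).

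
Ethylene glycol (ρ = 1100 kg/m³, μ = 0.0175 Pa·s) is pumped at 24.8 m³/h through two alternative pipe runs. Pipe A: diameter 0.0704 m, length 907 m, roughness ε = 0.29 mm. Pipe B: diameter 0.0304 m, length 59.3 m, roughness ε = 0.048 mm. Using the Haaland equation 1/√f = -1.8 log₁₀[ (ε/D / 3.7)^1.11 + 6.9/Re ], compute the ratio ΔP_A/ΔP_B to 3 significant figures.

Pipe A: V = Q/A = 0.006889/0.003893 = 1.77 m/s; Re = 7831; ε/D = 0.00412; Haaland → f = 0.03796; ΔP_A = f(L/D)(ρV²/2) = 8.425e+05 Pa.
Pipe B: V = Q/A = 0.006889/0.0007258 = 9.491 m/s; Re = 1.814e+04; ε/D = 0.00158; Haaland → f = 0.02922; ΔP_B = f(L/D)(ρV²/2) = 2.824e+06 Pa.
ΔP_A/ΔP_B = 8.425e+05/2.824e+06 = 0.298.

ΔP_A/ΔP_B ≈ 0.298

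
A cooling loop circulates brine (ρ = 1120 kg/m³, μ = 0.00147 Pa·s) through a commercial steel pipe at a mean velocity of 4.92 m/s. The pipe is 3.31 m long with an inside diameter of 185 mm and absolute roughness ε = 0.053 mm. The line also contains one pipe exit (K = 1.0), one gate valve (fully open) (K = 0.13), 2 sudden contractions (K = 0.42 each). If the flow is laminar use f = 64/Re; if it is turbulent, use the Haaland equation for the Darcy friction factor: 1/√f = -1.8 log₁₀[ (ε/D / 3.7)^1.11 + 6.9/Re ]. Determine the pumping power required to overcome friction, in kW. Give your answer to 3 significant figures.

Reynolds number Re = ρVD/μ = 1120 · 4.92 · 0.185 / 0.00147 = 6.935e+05.
Re > 4000 → turbulent. Relative roughness ε/D = 5.3e-05/0.185 = 0.000286. Haaland: 1/√f = -1.8 log₁₀[(0.000286/3.7)^1.11 + 6.9/6.935e+05] = -1.8 log₁₀[2.73e-05 + 9.95e-06] = 7.971, so f = 0.01574.
Total minor-loss coefficient ΣK = 1·1 + 1·0.13 + 2·0.42 = 1.97.
ΔP = [f·L/D + ΣK]·(ρV²/2) = [0.01574·3.31/0.185 + 1.97]·(1120·4.92²/2) = [0.2816 + 1.97]·1.356e+04 = 3.052e+04 Pa.
Q = V·A = 4.92·0.02688 = 0.1323 m³/s.
Pumping power P = QΔP = 0.1323·3.052e+04 = 4036 W = 4.04 kW.

P ≈ 4.04 kW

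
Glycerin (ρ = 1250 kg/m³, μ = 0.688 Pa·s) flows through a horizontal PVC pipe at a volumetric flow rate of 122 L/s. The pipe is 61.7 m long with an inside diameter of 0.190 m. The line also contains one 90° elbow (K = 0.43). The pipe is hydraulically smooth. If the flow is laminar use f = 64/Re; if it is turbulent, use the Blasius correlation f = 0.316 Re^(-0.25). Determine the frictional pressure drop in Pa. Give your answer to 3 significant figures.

Q = 122 L/s = 122/1000 = 0.122 m³/s.
Cross-sectional area A = πD²/4 = π(0.19)²/4 = 0.02835 m²; mean velocity V = Q/A = 0.122/0.02835 = 4.303 m/s.
Reynolds number Re = ρVD/μ = 1250 · 4.303 · 0.19 / 0.688 = 1485.
Re < 2300 → laminar flow, so f = 64/Re = 64/1485 = 0.04309 (the turbulent correlation is not needed).
Total minor-loss coefficient ΣK = 1·0.43 = 0.43.
ΔP = [f·L/D + ΣK]·(ρV²/2) = [0.04309·61.7/0.19 + 0.43]·(1250·4.303²/2) = [13.99 + 0.43]·1.157e+04 = 1.669e+05 Pa.

ΔP ≈ 167000 Pa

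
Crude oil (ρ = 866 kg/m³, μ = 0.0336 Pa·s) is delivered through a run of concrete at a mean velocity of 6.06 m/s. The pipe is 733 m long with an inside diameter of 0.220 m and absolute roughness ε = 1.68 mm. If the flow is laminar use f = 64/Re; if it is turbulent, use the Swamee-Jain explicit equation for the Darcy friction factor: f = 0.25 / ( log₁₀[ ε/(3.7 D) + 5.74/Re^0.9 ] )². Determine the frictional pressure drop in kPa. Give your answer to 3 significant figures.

Reynolds number Re = ρVD/μ = 866 · 6.06 · 0.22 / 0.0336 = 3.436e+04.
Re > 4000 → turbulent. Relative roughness ε/D = 0.00168/0.22 = 0.00764. Swamee-Jain: f = 0.25/(log₁₀[0.00764/3.7 + 5.74/3.436e+04^0.9])² = 0.25/(log₁₀[0.00206 + 0.000475])² = 0.25/(-2.595)² = 0.03711.
Darcy-Weisbach: ΔP = f(L/D)(ρV²/2) = 0.03711·(733/0.22)·(866·6.06²/2) = 0.03711·3332·1.59e+04 = 1.966e+06 Pa.
ΔP = 1.966e+06 Pa = 1970 kPa.

ΔP ≈ 1970 kPa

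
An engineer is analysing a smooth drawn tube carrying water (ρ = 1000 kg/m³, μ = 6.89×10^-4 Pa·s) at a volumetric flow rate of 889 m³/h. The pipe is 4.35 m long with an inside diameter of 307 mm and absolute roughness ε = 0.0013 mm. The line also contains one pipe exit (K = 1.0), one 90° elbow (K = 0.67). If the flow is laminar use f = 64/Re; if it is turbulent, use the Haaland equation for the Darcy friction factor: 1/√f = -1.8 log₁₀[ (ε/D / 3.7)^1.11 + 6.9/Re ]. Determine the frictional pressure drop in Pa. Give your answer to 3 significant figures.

ΔP ≈ 10200 Pa

Q = 889 m³/h = 889/3600 = 0.2469 m³/s.
Cross-sectional area A = πD²/4 = π(0.307)²/4 = 0.07402 m²; mean velocity V = Q/A = 0.2469/0.07402 = 3.336 m/s.
Reynolds number Re = ρVD/μ = 1000 · 3.336 · 0.307 / 0.000689 = 1.486e+06.
Re > 4000 → turbulent. Relative roughness ε/D = 1.3e-06/0.307 = 4.23e-06. Haaland: 1/√f = -1.8 log₁₀[(4.23e-06/3.7)^1.11 + 6.9/1.486e+06] = -1.8 log₁₀[2.54e-07 + 4.64e-06] = 9.558, so f = 0.01095.
Total minor-loss coefficient ΣK = 1·1 + 1·0.67 = 1.67.
ΔP = [f·L/D + ΣK]·(ρV²/2) = [0.01095·4.35/0.307 + 1.67]·(1000·3.336²/2) = [0.1551 + 1.67]·5565 = 1.016e+04 Pa.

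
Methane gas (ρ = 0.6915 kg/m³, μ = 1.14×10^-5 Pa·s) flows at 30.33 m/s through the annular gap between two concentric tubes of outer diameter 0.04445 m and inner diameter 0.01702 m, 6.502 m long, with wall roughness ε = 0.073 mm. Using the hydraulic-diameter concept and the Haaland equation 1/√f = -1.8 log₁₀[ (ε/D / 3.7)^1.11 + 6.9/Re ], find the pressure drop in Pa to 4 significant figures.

ΔP ≈ 2091 Pa

Hydraulic diameter D_h = 4A/P = D_o - D_i = 0.04445 - 0.01702 = 0.02743 m.
Re = ρVD_h/μ = 0.6915·30.33·0.02743/1.14e-05 = 5.046e+04.
ε/D_h = 7.3e-05/0.02743 = 0.00266; Haaland gives 1/√f = -1.8 log₁₀[0.000324+0.000137] = 6.005, so f = 0.02773.
ΔP = f(L/D_h)(ρV²/2) = 0.02773·6.502/0.02743·318.1 = 2091 Pa.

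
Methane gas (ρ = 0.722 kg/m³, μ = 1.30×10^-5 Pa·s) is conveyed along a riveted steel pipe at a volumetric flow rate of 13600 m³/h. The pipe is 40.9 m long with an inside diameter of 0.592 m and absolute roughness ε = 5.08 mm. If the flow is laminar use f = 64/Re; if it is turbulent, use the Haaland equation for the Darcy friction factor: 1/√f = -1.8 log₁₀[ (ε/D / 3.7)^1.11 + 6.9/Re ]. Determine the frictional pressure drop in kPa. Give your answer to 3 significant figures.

Q = 13600 m³/h = 13600/3600 = 3.778 m³/s.
Cross-sectional area A = πD²/4 = π(0.592)²/4 = 0.2753 m²; mean velocity V = Q/A = 3.778/0.2753 = 13.72 m/s.
Reynolds number Re = ρVD/μ = 0.722 · 13.72 · 0.592 / 1.3e-05 = 4.513e+05.
Re > 4000 → turbulent. Relative roughness ε/D = 0.00508/0.592 = 0.00858. Haaland: 1/√f = -1.8 log₁₀[(0.00858/3.7)^1.11 + 6.9/4.513e+05] = -1.8 log₁₀[0.00119 + 1.53e-05] = 5.254, so f = 0.03623.
Darcy-Weisbach: ΔP = f(L/D)(ρV²/2) = 0.03623·(40.9/0.592)·(0.722·13.72²/2) = 0.03623·69.09·68 = 170.2 Pa.
ΔP = 170.2 Pa = 0.170 kPa.

ΔP ≈ 0.170 kPa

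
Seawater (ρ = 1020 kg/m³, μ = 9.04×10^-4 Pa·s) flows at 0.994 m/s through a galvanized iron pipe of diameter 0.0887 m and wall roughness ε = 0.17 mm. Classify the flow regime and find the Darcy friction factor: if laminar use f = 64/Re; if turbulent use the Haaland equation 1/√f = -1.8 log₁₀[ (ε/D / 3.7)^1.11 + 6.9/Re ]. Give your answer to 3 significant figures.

f ≈ 0.0248

Re = ρVD/μ = 1020·0.994·0.0887/0.000904 = 9.948e+04.
Re > 4000 → turbulent. ε/D = 0.00017/0.0887 = 0.00192; Haaland: 1/√f = -1.8 log₁₀[0.000225 + 6.94e-05] = 6.355, so f = 0.02476.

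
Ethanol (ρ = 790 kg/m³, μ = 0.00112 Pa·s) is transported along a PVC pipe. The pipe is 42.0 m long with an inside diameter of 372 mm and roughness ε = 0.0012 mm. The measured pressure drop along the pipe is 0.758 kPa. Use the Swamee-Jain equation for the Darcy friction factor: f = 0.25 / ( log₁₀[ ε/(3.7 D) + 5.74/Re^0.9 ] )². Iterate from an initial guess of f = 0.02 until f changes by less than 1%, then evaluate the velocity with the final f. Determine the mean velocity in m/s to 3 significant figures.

Rearranging Darcy-Weisbach: V = √(2·ΔP·D/(f·L·ρ)). With ε/D = 1.2e-06/0.372 = 3.23e-06, iterate starting from f = 0.02:
  f = 0.02 → V = √(2·758·0.372/(0.02·42·790)) = 0.9219 m/s; Re = ρVD/μ = 2.419e+05; f → 0.01501
  f = 0.01501 → V = 1.064 m/s; Re = 2.793e+05; f → 0.01461
  f = 0.01461 → V = 1.079 m/s; Re = 2.831e+05; f → 0.01457
Converged (Δf/f < 1%). With the final f = 0.01457: V = √(2·758·0.372/(0.01457·42·790)) = 1.08 m/s.

V ≈ 1.08 m/s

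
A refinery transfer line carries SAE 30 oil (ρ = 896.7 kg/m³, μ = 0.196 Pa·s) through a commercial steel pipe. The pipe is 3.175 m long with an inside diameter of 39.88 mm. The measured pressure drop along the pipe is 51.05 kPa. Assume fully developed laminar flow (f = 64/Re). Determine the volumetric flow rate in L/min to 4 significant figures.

Q ≈ 305.6 L/min

For laminar flow, f = 64/Re with Re = ρVD/μ, so Darcy-Weisbach reduces to ΔP = 32μLV/D². Solving for V: V = ΔP·D²/(32μL) = 5.105e+04·(0.03988)²/(32·0.196·3.175) = 4.077 m/s.
Check: Re = ρVD/μ = 896.7·4.077·0.03988/0.196 = 743.9 < 2300, so the laminar assumption holds.
Q = V·A = 4.077·(π/4·0.03988²) = 0.005093 m³/s = 305.6 L/min.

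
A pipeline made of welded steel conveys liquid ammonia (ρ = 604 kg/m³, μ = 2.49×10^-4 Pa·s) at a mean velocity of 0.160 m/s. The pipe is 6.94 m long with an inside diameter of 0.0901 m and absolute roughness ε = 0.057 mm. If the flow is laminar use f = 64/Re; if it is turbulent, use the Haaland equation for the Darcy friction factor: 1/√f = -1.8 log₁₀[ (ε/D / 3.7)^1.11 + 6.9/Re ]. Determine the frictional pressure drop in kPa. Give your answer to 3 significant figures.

ΔP ≈ 0.0143 kPa

Reynolds number Re = ρVD/μ = 604 · 0.16 · 0.0901 / 0.000249 = 3.497e+04.
Re > 4000 → turbulent. Relative roughness ε/D = 5.7e-05/0.0901 = 0.000633. Haaland: 1/√f = -1.8 log₁₀[(0.000633/3.7)^1.11 + 6.9/3.497e+04] = -1.8 log₁₀[6.59e-05 + 0.000197] = 6.444, so f = 0.02408.
Darcy-Weisbach: ΔP = f(L/D)(ρV²/2) = 0.02408·(6.94/0.0901)·(604·0.16²/2) = 0.02408·77.03·7.731 = 14.34 Pa.
ΔP = 14.34 Pa = 0.0143 kPa.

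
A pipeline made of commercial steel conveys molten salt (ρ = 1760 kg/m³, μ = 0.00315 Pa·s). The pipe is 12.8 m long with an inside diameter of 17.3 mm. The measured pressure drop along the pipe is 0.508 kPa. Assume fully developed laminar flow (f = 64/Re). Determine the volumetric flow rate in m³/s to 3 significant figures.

Q ≈ 2.77×10^-5 m³/s

For laminar flow, f = 64/Re with Re = ρVD/μ, so Darcy-Weisbach reduces to ΔP = 32μLV/D². Solving for V: V = ΔP·D²/(32μL) = 508·(0.0173)²/(32·0.00315·12.8) = 0.1178 m/s.
Check: Re = ρVD/μ = 1760·0.1178·0.0173/0.00315 = 1139 < 2300, so the laminar assumption holds.
Q = V·A = 0.1178·(π/4·0.0173²) = 2.77e-05 m³/s = 2.77×10^-5 m³/s.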